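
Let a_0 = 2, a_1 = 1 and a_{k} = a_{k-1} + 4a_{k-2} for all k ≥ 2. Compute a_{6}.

297

The ordinary generating function has denominator 1 - q - 4q^2.
Iterating the recurrence: a_0,…,a_{6} = 2, 1, 9, 13, 49, 101, 297.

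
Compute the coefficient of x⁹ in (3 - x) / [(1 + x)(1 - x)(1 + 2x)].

Partial fractions give a closed form: a_n = (-2)·(-1)^n + (1/3)·1^n + (14/3)·(-2)^n.
At n = 9: a_9 = -2387.

-2387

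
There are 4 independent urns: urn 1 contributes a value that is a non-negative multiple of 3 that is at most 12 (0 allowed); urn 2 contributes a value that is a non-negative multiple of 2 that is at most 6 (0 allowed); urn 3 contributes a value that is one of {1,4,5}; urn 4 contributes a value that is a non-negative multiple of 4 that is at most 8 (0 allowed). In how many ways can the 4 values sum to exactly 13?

The generating function for the choices is (1 + z^3 + z^6 + z^9 + z^12)·(1 + z^2 + z^4 + z^6)·(z + z^4 + z^5)·(1 + z^4 + z^8); the count is [z^13].
(1 + z^3 + z^6 + z^9 + z^12) has coefficients 1,0,0,1,0,0,1,0,0,1,0,0,1 for degrees 0…12.
(1 + z^2 + z^4 + z^6) has coefficients 1,0,1,0,1,0,1,0,0,0,0,0,0,0 for degrees 0…13.
Multiplying by (z + z^4 + z^5) gives running coefficients 0,1,0,1,1,2,1,2,1,1,1,1,0,0 for degrees 0…13.
Finally multiplying by (1 + z^4 + z^8), the product of all factors after the first has coefficients 0,1,0,1,1,3,1,3,2,4,2,4,2,3 for degrees 0…13.
[z^13] = 1·3 + 1·2 + 1·3 + 1·1 + 1·1 = 10.

10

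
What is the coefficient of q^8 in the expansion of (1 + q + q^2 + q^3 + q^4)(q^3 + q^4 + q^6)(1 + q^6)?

(1 + q + q^2 + q^3 + q^4) has coefficients 1,1,1,1,1 for degrees 0…4.
(q^3 + q^4 + q^6) has coefficients 0,0,0,1,1,0,1,0,0 for degrees 0…8.
Finally multiplying by (1 + q^6), the product of all factors after the first has coefficients 0,0,0,1,1,0,1,0,0 for degrees 0…8.
[q^8] = 1·0 + 1·0 + 1·1 + 1·0 + 1·1 = 2.

2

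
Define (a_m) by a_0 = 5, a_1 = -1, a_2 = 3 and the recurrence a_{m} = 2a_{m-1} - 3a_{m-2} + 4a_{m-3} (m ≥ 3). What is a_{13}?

The ordinary generating function has denominator 1 - 2q + 3q^2 - 4q^3.
Iterating the recurrence: a_0,…,a_{13} = 5, -1, 3, 29, 45, 15, 11, 157, 341, 255, 115, 829, 2333, 2639.

2639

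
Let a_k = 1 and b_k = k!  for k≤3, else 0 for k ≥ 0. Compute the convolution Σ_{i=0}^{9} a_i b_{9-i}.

10

The convolution is the x^9 coefficient of A(x)B(x).
Σ = 1·0 + 1·0 + 1·0 + 1·0 + 1·0 + 1·0 + 1·6 + 1·2 + 1·1 + 1·1 = 10.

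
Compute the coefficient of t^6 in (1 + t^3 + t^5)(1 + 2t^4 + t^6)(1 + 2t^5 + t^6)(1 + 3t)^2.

38

(1 + t^3 + t^5) has coefficients 1,0,0,1,0,1 for degrees 0…5.
(1 + 2t^4 + t^6) has coefficients 1,0,0,0,2,0,1 for degrees 0…6.
Multiplying by (1 + 2t^5 + t^6) gives running coefficients 1,0,0,0,2,2,2 for degrees 0…6.
Finally multiplying by (1 + 3t)^2, the product of all factors after the first has coefficients 1,6,9,0,2,14,32 for degrees 0…6.
[t^6] = 1·32 + 1·0 + 1·6 = 38.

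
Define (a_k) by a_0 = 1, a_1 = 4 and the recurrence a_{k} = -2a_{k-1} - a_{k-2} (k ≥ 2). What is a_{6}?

-29

The ordinary generating function has denominator 1 + 2q + q^2.
Iterating the recurrence: a_0,…,a_{6} = 1, 4, -9, 14, -19, 24, -29.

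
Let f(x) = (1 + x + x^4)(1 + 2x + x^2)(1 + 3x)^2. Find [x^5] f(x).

17

(1 + x + x^4) has coefficients 1,1,0,0,1 for degrees 0…4.
(1 + 2x + x^2) has coefficients 1,2,1,0,0,0 for degrees 0…5.
Finally multiplying by (1 + 3x)^2, the product of all factors after the first has coefficients 1,8,22,24,9,0 for degrees 0…5.
[x^5] = 1·0 + 1·9 + 1·8 = 17.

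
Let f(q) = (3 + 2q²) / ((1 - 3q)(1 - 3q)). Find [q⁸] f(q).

187353

The denominator gives the recurrence a_n = 6a_(n−1) − 9a_(n−2) for n ≥ 3; the numerator fixes a_0 = 3, a_1 = 18, a_2 = 83.
Iterating: 3, 18, 83, 336, 1269, 4590, 16119, 55404, 187353, so a_8 = 187353.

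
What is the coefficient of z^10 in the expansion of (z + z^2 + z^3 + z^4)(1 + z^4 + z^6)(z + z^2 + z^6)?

(z + z^2 + z^3 + z^4) has coefficients 0,1,1,1,1 for degrees 0…4.
(1 + z^4 + z^6) has coefficients 1,0,0,0,1,0,1,0,0,0,0 for degrees 0…10.
Finally multiplying by (z + z^2 + z^6), the product of all factors after the first has coefficients 0,1,1,0,0,1,2,1,1,0,1 for degrees 0…10.
[z^10] = 1·0 + 1·1 + 1·1 + 1·2 = 4.

4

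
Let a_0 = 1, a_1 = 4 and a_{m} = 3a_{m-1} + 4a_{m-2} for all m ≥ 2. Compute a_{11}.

4194304

The ordinary generating function has denominator 1 - 3t - 4t^2.
Iterating the recurrence: a_0,…,a_{11} = 1, 4, 16, 64, 256, 1024, 4096, 16384, 65536, 262144, 1048576, 4194304.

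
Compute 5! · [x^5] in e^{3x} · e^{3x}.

7776

The EGF product rule gives c_5 = Σ_{k_1+k_2=5} C(5; k_1,k_2) · ∏ g_i(k_i), where e^{3x} gives (3)^k; e^{3x} gives (3)^k.
g_1(k) for k = 0…5: 1, 3, 9, 27, 81, 243.
g_2(k) for k = 0…5: 1, 3, 9, 27, 81, 243.
c_5 = Σ_k C(5,k)·g_1(k)·g_2(5−k) = 1·1·243 + 5·3·81 + 10·9·27 + 10·27·9 + 5·81·3 + 1·243·1 = 243 + 1215 + 2430 + 2430 + 1215 + 243 = 7776.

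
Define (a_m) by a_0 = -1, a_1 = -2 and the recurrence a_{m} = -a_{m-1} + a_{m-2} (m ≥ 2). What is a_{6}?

11

The ordinary generating function has denominator 1 + q - q^2.
Iterating the recurrence: a_0,…,a_{6} = -1, -2, 1, -3, 4, -7, 11.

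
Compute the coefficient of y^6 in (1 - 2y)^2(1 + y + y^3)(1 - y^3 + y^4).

(1 - 2y)^2 has coefficients 1,-4,4 for degrees 0…2.
(1 + y + y^3) has coefficients 1,1,0,1,0,0,0 for degrees 0…6.
Finally multiplying by (1 - y^3 + y^4), the product of all factors after the first has coefficients 1,1,0,0,0,1,-1 for degrees 0…6.
[y^6] = 1·(-1) − 4·1 + 4·0 = -5.

-5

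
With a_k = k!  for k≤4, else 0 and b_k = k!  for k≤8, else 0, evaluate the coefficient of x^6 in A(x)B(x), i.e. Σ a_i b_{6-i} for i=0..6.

972

The convolution is the t^6 coefficient of A(t)B(t).
Σ = 1·720 + 1·120 + 2·24 + 6·6 + 24·2 + 0·1 + 0·1 = 972.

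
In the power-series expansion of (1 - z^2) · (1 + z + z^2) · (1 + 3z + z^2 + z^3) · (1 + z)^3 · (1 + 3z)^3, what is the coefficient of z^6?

1058

(1 - z^2) has coefficients 1,0,-1 for degrees 0…2.
(1 + z + z^2) has coefficients 1,1,1,0,0,0,0 for degrees 0…6.
Multiplying by (1 + 3z + z^2 + z^3) gives running coefficients 1,4,5,5,2,1,0 for degrees 0…6.
Multiplying by (1 + z)^3 gives running coefficients 1,7,20,33,36,27,14 for degrees 0…6.
Finally multiplying by (1 + 3z)^3, the product of all factors after the first has coefficients 1,16,110,429,1062,1782,2120 for degrees 0…6.
[z^6] = 1·2120 − 1·1062 = 1058.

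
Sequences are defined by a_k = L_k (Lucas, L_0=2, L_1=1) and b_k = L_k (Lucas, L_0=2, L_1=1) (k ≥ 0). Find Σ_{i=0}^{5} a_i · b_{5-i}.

82

The convolution is the x^5 coefficient of A(x)B(x).
Σ = 2·11 + 1·7 + 3·4 + 4·3 + 7·1 + 11·2 = 82.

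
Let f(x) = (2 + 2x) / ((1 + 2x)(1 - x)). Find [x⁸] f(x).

172

Partial fractions give a closed form: a_n = (2/3)·(-2)^n + (4/3)·1^n.
At n = 8: a_8 = 172.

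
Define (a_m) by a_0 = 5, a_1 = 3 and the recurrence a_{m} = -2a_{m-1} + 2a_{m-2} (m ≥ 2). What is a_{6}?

The ordinary generating function has denominator 1 + 2x - 2x^2.
Iterating the recurrence: a_0,…,a_{6} = 5, 3, 4, -2, 12, -28, 80.

80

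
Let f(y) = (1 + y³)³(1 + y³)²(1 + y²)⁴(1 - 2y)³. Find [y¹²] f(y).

255

(1 + y³)³ has coefficients 1,0,0,3,0,0,3,0,0,1 for degrees 0…9.
(1 + y³)² has coefficients 1,0,0,2,0,0,1,0,0,0,0,0,0 for degrees 0…12.
Multiplying by (1 + y²)⁴ gives running coefficients 1,0,4,2,6,8,5,12,5,8,6,2,4 for degrees 0…12.
Finally multiplying by (1 - 2y)³, the product of all factors after the first has coefficients 1,-6,16,-30,42,-36,13,30,-71,82,-78,22,0 for degrees 0…12.
[y¹²] = 1·0 + 3·82 + 3·13 + 1·(-30) = 255.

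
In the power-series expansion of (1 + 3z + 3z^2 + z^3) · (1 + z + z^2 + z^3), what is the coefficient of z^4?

7

(1 + 3z + 3z^2 + z^3) has coefficients 1,3,3,1 for degrees 0…3.
(1 + z + z^2 + z^3) has coefficients 1,1,1,1,0 for degrees 0…4.
[z^4] = 1·0 + 3·1 + 3·1 + 1·1 = 7.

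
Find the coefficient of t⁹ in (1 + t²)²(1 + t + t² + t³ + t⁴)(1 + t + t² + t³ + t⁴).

(1 + t²)² has coefficients 1,0,2,0,1 for degrees 0…4.
(1 + t + t² + t³ + t⁴) has coefficients 1,1,1,1,1,0,0,0,0,0 for degrees 0…9.
Finally multiplying by (1 + t + t² + t³ + t⁴), the product of all factors after the first has coefficients 1,2,3,4,5,4,3,2,1,0 for degrees 0…9.
[t⁹] = 1·0 + 2·2 + 1·4 = 8.

8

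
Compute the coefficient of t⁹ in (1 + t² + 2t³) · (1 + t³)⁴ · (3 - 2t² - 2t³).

20

(1 + t² + 2t³) has coefficients 1,0,1,2 for degrees 0…3.
(1 + t³)⁴ has coefficients 1,0,0,4,0,0,6,0,0,4 for degrees 0…9.
Finally multiplying by (3 - 2t² - 2t³), the product of all factors after the first has coefficients 3,0,-2,10,0,-8,10,0,-12,0 for degrees 0…9.
[t⁹] = 1·0 + 1·0 + 2·10 = 20.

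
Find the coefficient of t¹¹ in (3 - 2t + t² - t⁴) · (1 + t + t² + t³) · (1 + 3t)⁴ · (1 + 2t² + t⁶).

-24

(3 - 2t + t² - t⁴) has coefficients 3,-2,1,0,-1 for degrees 0…4.
(1 + t + t² + t³) has coefficients 1,1,1,1,0,0,0,0,0,0,0,0 for degrees 0…11.
Multiplying by (1 + 3t)⁴ gives running coefficients 1,13,67,175,255,243,189,81,0,0,0,0 for degrees 0…11.
Finally multiplying by (1 + 2t² + t⁶), the product of all factors after the first has coefficients 1,13,69,201,389,593,700,580,445,337,255,243 for degrees 0…11.
[t¹¹] = 3·243 − 2·255 + 1·337 − 1·580 = -24.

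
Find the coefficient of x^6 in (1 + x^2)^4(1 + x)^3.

(1 + x^2)^4 has coefficients 1,0,4,0,6,0,4 for degrees 0…6.
(1 + x)^3 has coefficients 1,3,3,1,0,0,0 for degrees 0…6.
[x^6] = 1·0 + 4·0 + 6·3 + 4·1 = 22.

22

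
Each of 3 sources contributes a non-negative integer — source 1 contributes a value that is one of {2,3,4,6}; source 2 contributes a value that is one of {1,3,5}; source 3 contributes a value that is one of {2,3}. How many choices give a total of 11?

3

The generating function for the choices is (y^2 + y^3 + y^4 + y^6)·(y + y^3 + y^5)·(y^2 + y^3); the count is [y^11].
(y^2 + y^3 + y^4 + y^6) has coefficients 0,0,1,1,1,0,1 for degrees 0…6.
(y + y^3 + y^5) has coefficients 0,1,0,1,0,1,0,0,0,0,0,0 for degrees 0…11.
Finally multiplying by (y^2 + y^3), the product of all factors after the first has coefficients 0,0,0,1,1,1,1,1,1,0,0,0 for degrees 0…11.
[y^11] = 1·0 + 1·1 + 1·1 + 1·1 = 3.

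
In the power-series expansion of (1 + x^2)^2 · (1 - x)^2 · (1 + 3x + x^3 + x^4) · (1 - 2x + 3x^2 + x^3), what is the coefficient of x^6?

(1 + x^2)^2 has coefficients 1,0,2,0,1 for degrees 0…4.
(1 - x)^2 has coefficients 1,-2,1,0,0,0,0 for degrees 0…6.
Multiplying by (1 + 3x + x^3 + x^4) gives running coefficients 1,1,-5,4,-1,-1,1 for degrees 0…6.
Finally multiplying by (1 - 2x + 3x^2 + x^3), the product of all factors after the first has coefficients 1,-1,-4,18,-23,8,4 for degrees 0…6.
[x^6] = 1·4 + 2·(-23) + 1·(-4) = -46.

-46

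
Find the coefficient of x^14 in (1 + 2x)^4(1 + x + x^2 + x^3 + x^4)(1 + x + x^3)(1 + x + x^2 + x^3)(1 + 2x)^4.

(1 + 2x)^4 has coefficients 1,8,24,32,16 for degrees 0…4.
(1 + x + x^2 + x^3 + x^4) has coefficients 1,1,1,1,1,0,0,0,0,0,0,0,0,0,0 for degrees 0…14.
Multiplying by (1 + x + x^3) gives running coefficients 1,2,2,3,3,2,1,1,0,0,0,0,0,0,0 for degrees 0…14.
Multiplying by (1 + x + x^2 + x^3) gives running coefficients 1,3,5,8,10,10,9,7,4,2,1,0,0,0,0 for degrees 0…14.
Finally multiplying by (1 + 2x)^4, the product of all factors after the first has coefficients 1,11,53,152,306,490,665,767,756,650,481,296,152,64,16 for degrees 0…14.
[x^14] = 1·16 + 8·64 + 24·152 + 32·296 + 16·481 = 21344.

21344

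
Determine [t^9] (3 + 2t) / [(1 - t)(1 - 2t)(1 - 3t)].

The denominator gives the recurrence a_n = 6a_(n−1) − 11a_(n−2) + 6a_(n−3) for n ≥ 3; the numerator fixes a_0 = 3, a_1 = 20, a_2 = 87.
Iterating: 3, 20, 87, 320, 1083, 3500, 11007, 34040, 104163, 316580, so a_9 = 316580.

316580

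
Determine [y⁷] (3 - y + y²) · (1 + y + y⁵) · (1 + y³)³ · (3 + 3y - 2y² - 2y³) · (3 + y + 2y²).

132

(3 - y + y²) has coefficients 3,-1,1 for degrees 0…2.
(1 + y + y⁵) has coefficients 1,1,0,0,0,1,0,0 for degrees 0…7.
Multiplying by (1 + y³)³ gives running coefficients 1,1,0,3,3,1,3,3 for degrees 0…7.
Multiplying by (3 + 3y - 2y² - 2y³) gives running coefficients 3,6,1,5,16,6,0,10 for degrees 0…7.
Finally multiplying by (3 + y + 2y²), the product of all factors after the first has coefficients 9,21,15,28,55,44,38,42 for degrees 0…7.
[y⁷] = 3·42 − 1·38 + 1·44 = 132.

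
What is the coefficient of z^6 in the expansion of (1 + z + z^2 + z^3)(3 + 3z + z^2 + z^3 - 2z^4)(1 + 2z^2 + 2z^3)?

21

(1 + z + z^2 + z^3) has coefficients 1,1,1,1 for degrees 0…3.
(3 + 3z + z^2 + z^3 - 2z^4) has coefficients 3,3,1,1,-2,0,0 for degrees 0…6.
Finally multiplying by (1 + 2z^2 + 2z^3), the product of all factors after the first has coefficients 3,3,7,13,6,4,-2 for degrees 0…6.
[z^6] = 1·(-2) + 1·4 + 1·6 + 1·13 = 21.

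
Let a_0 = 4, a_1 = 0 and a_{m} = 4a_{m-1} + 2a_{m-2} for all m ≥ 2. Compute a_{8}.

56384

The ordinary generating function has denominator 1 - 4t - 2t^2.
Iterating the recurrence: a_0,…,a_{8} = 4, 0, 8, 32, 144, 640, 2848, 12672, 56384.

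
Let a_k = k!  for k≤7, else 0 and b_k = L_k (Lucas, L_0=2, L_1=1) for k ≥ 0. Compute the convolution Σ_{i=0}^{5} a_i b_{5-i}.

This is [x^5] in the product of the two ordinary generating functions.
Σ = 1·11 + 1·7 + 2·4 + 6·3 + 24·1 + 120·2 = 308.

308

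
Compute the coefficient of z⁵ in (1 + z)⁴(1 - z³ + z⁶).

(1 + z)⁴ has coefficients 1,4,6,4,1 for degrees 0…4.
(1 - z³ + z⁶) has coefficients 1,0,0,-1,0,0 for degrees 0…5.
[z⁵] = 1·0 + 4·0 + 6·(-1) + 4·0 + 1·0 = -6.

-6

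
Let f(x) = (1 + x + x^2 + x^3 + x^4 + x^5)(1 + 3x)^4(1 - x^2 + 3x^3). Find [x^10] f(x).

(1 + x + x^2 + x^3 + x^4 + x^5) has coefficients 1,1,1,1,1,1 for degrees 0…5.
(1 + 3x)^4 has coefficients 1,12,54,108,81,0,0,0,0,0,0 for degrees 0…10.
Finally multiplying by (1 - x^2 + 3x^3), the product of all factors after the first has coefficients 1,12,53,99,63,54,243,243,0,0,0 for degrees 0…10.
[x^10] = 1·0 + 1·0 + 1·0 + 1·243 + 1·243 + 1·54 = 540.

540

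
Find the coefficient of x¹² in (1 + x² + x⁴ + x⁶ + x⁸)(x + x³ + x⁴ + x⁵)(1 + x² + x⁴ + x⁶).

4

(1 + x² + x⁴ + x⁶ + x⁸) has coefficients 1,0,1,0,1,0,1,0,1 for degrees 0…8.
(x + x³ + x⁴ + x⁵) has coefficients 0,1,0,1,1,1,0,0,0,0,0,0,0 for degrees 0…12.
Finally multiplying by (1 + x² + x⁴ + x⁶), the product of all factors after the first has coefficients 0,1,0,2,1,3,1,3,1,2,1,1,0 for degrees 0…12.
[x¹²] = 1·0 + 1·1 + 1·1 + 1·1 + 1·1 = 4.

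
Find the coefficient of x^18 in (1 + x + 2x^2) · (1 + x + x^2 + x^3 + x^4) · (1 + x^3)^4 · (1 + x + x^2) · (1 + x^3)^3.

(1 + x + 2x^2) has coefficients 1,1,2 for degrees 0…2.
(1 + x + x^2 + x^3 + x^4) has coefficients 1,1,1,1,1,0,0,0,0,0,0,0,0,0,0,0,0,0,0 for degrees 0…18.
Multiplying by (1 + x^3)^4 gives running coefficients 1,1,1,5,5,4,10,10,6,10,10,4,5,5,1,1,1,0,0 for degrees 0…18.
Multiplying by (1 + x + x^2) gives running coefficients 1,2,3,7,11,14,19,24,26,26,26,24,19,14,11,7,3,2,1 for degrees 0…18.
Finally multiplying by (1 + x^3)^3, the product of all factors after the first has coefficients 1,2,3,10,17,23,43,63,77,105,133,147,161,175,175,161,147,133,105 for degrees 0…18.
[x^18] = 1·105 + 1·133 + 2·147 = 532.

532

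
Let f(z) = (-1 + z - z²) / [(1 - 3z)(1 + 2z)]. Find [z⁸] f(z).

The denominator gives the recurrence a_n = a_(n−1) + 6a_(n−2) for n ≥ 3; the numerator fixes a_0 = -1, a_1 = 0, a_2 = -7.
Iterating: -1, 0, -7, -7, -49, -91, -385, -931, -3241, so a_8 = -3241.

-3241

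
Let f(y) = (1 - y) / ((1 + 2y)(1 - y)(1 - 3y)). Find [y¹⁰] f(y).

35839

Partial fractions give a closed form: a_n = (2/5)·(-2)^n + (3/5)·3^n.
At n = 10: a_10 = 35839.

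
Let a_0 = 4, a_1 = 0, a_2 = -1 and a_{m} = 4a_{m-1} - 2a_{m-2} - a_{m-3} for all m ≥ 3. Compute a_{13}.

-1481880

The ordinary generating function has denominator 1 - 4t + 2t^2 + t^3.
Iterating the recurrence: a_0,…,a_{13} = 4, 0, -1, -8, -30, -103, -344, -1140, -3769, -12452, -41130, -135847, -448676, -1481880.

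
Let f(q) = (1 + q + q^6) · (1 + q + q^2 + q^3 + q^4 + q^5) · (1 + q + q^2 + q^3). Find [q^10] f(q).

4

(1 + q + q^6) has coefficients 1,1,0,0,0,0,1 for degrees 0…6.
(1 + q + q^2 + q^3 + q^4 + q^5) has coefficients 1,1,1,1,1,1,0,0,0,0,0 for degrees 0…10.
Finally multiplying by (1 + q + q^2 + q^3), the product of all factors after the first has coefficients 1,2,3,4,4,4,3,2,1,0,0 for degrees 0…10.
[q^10] = 1·0 + 1·0 + 1·4 = 4.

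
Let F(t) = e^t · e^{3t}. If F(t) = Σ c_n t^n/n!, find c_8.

The EGF product rule gives c_8 = Σ_{k_1+k_2=8} C(8; k_1,k_2) · ∏ g_i(k_i), where e^t gives (1)^k; e^{3t} gives (3)^k.
g_1(k) for k = 0…8: 1, 1, 1, 1, 1, 1, 1, 1, 1.
g_2(k) for k = 0…8: 1, 3, 9, 27, 81, 243, 729, 2187, 6561.
c_8 = Σ_k C(8,k)·g_1(k)·g_2(8−k) = 1·1·6561 + 8·1·2187 + 28·1·729 + 56·1·243 + 70·1·81 + 56·1·27 + 28·1·9 + 8·1·3 + 1·1·1 = 6561 + 17496 + 20412 + 13608 + 5670 + 1512 + 252 + 24 + 1 = 65536.

65536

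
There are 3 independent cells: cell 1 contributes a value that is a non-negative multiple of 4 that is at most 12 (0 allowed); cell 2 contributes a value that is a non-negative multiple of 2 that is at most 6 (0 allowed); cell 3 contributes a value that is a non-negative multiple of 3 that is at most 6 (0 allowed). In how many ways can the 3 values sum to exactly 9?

The generating function for the choices is (1 + t^4 + t^8 + t^12)·(1 + t^2 + t^4 + t^6)·(1 + t^3 + t^6); the count is [t^9].
(1 + t^4 + t^8 + t^12) has coefficients 1,0,0,0,1,0,0,0,1,0 for degrees 0…9.
(1 + t^2 + t^4 + t^6) has coefficients 1,0,1,0,1,0,1,0,0,0 for degrees 0…9.
Finally multiplying by (1 + t^3 + t^6), the product of all factors after the first has coefficients 1,0,1,1,1,1,2,1,1,1 for degrees 0…9.
[t^9] = 1·1 + 1·1 + 1·0 = 2.

2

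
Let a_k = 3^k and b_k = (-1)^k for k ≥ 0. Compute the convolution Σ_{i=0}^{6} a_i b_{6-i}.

547

The convolution is the x^6 coefficient of A(x)B(x).
Σ = 1·1 + 3·(-1) + 9·1 + 27·(-1) + 81·1 + 243·(-1) + 729·1 = 547.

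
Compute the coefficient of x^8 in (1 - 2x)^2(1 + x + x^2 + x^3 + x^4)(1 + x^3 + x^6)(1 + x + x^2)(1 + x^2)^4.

28

(1 - 2x)^2 has coefficients 1,-4,4 for degrees 0…2.
(1 + x + x^2 + x^3 + x^4) has coefficients 1,1,1,1,1,0,0,0,0 for degrees 0…8.
Multiplying by (1 + x^3 + x^6) gives running coefficients 1,1,1,2,2,1,2,2,1 for degrees 0…8.
Multiplying by (1 + x + x^2) gives running coefficients 1,2,3,4,5,5,5,5,5 for degrees 0…8.
Finally multiplying by (1 + x^2)^4, the product of all factors after the first has coefficients 1,2,7,12,23,33,47,57,68 for degrees 0…8.
[x^8] = 1·68 − 4·57 + 4·47 = 28.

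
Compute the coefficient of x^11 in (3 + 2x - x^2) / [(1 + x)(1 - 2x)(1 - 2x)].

62464

The denominator gives the recurrence a_n = 3a_(n−1) − 4a_(n−3) for n ≥ 3; the numerator fixes a_0 = 3, a_1 = 11, a_2 = 32.
Iterating: 3, 11, 32, 84, 208, 496, 1152, 2624, 5888, 13056, 28672, 62464, so a_11 = 62464.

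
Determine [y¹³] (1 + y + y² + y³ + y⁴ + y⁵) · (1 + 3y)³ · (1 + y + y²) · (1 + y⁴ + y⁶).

(1 + y + y² + y³ + y⁴ + y⁵) has coefficients 1,1,1,1,1,1 for degrees 0…5.
(1 + 3y)³ has coefficients 1,9,27,27,0,0,0,0,0,0,0,0,0,0 for degrees 0…13.
Multiplying by (1 + y + y²) gives running coefficients 1,10,37,63,54,27,0,0,0,0,0,0,0,0 for degrees 0…13.
Finally multiplying by (1 + y⁴ + y⁶), the product of all factors after the first has coefficients 1,10,37,63,55,37,38,73,91,90,54,27,0,0 for degrees 0…13.
[y¹³] = 1·0 + 1·0 + 1·27 + 1·54 + 1·90 + 1·91 = 262.

262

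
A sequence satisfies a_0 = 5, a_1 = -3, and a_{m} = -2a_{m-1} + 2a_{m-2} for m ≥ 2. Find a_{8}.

5968

The ordinary generating function has denominator 1 + 2z - 2z^2.
Iterating the recurrence: a_0,…,a_{8} = 5, -3, 16, -38, 108, -292, 800, -2184, 5968.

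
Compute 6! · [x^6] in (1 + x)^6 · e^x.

13327

The EGF product rule gives c_6 = Σ_{k_1+k_2=6} C(6; k_1,k_2) · ∏ g_i(k_i), where (1+x)^6 gives the falling factorial (6)_k; e^x gives (1)^k.
g_1(k) for k = 0…6: 1, 6, 30, 120, 360, 720, 720.
g_2(k) for k = 0…6: 1, 1, 1, 1, 1, 1, 1.
c_6 = Σ_k C(6,k)·g_1(k)·g_2(6−k) = 1·1·1 + 6·6·1 + 15·30·1 + 20·120·1 + 15·360·1 + 6·720·1 + 1·720·1 = 1 + 36 + 450 + 2400 + 5400 + 4320 + 720 = 13327.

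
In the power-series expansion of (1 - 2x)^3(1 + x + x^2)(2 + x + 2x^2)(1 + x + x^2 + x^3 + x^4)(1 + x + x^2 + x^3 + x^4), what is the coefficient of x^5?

(1 - 2x)^3 has coefficients 1,-6,12,-8 for degrees 0…3.
(1 + x + x^2) has coefficients 1,1,1,0,0,0 for degrees 0…5.
Multiplying by (2 + x + 2x^2) gives running coefficients 2,3,5,3,2,0 for degrees 0…5.
Multiplying by (1 + x + x^2 + x^3 + x^4) gives running coefficients 2,5,10,13,15,13 for degrees 0…5.
Finally multiplying by (1 + x + x^2 + x^3 + x^4), the product of all factors after the first has coefficients 2,7,17,30,45,56 for degrees 0…5.
[x^5] = 1·56 − 6·45 + 12·30 − 8·17 = 10.

10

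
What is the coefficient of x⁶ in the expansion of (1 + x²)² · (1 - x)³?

(1 + x²)² has coefficients 1,0,2,0,1 for degrees 0…4.
(1 - x)³ has coefficients 1,-3,3,-1,0,0,0 for degrees 0…6.
[x⁶] = 1·0 + 2·0 + 1·3 = 3.

3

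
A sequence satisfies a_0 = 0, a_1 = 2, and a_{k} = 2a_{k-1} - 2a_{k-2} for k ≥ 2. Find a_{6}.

The ordinary generating function has denominator 1 - 2t + 2t^2.
Iterating the recurrence: a_0,…,a_{6} = 0, 2, 4, 4, 0, -8, -16.

-16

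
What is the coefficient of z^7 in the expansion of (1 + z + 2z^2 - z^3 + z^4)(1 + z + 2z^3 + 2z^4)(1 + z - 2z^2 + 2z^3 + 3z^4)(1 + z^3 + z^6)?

(1 + z + 2z^2 - z^3 + z^4) has coefficients 1,1,2,-1,1 for degrees 0…4.
(1 + z + 2z^3 + 2z^4) has coefficients 1,1,0,2,2,0,0,0 for degrees 0…7.
Multiplying by (1 + z - 2z^2 + 2z^3 + 3z^4) gives running coefficients 1,2,-1,2,9,1,0,10 for degrees 0…7.
Finally multiplying by (1 + z^3 + z^6), the product of all factors after the first has coefficients 1,2,-1,3,11,0,3,21 for degrees 0…7.
[z^7] = 1·21 + 1·3 + 2·0 − 1·11 + 1·3 = 16.

16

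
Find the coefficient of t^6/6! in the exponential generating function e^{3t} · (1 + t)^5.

The EGF product rule gives c_6 = Σ_{k_1+k_2=6} C(6; k_1,k_2) · ∏ g_i(k_i), where e^{3t} gives (3)^k; (1+t)^5 gives the falling factorial (5)_k.
g_1(k) for k = 0…6: 1, 3, 9, 27, 81, 243, 729.
g_2(k) for k = 0…6: 1, 5, 20, 60, 120, 120, 0.
c_6 = Σ_k C(6,k)·g_1(k)·g_2(6−k) = 6·3·120 + 15·9·120 + 20·27·60 + 15·81·20 + 6·243·5 + 1·729·1 = 2160 + 16200 + 32400 + 24300 + 7290 + 729 = 83079.

83079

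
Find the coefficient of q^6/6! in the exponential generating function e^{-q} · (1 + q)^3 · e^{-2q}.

The EGF product rule gives c_6 = Σ_{k_1+k_2+k_3=6} C(6; k_1,k_2,k_3) · ∏ g_i(k_i), where e^{-q} gives (-1)^k; (1+q)^3 gives the falling factorial (3)_k; e^{-2q} gives (-2)^k.
g_1(k) for k = 0…6: 1, -1, 1, -1, 1, -1, 1.
g_2(k) for k = 0…6: 1, 3, 6, 6, 0, 0, 0.
g_3(k) for k = 0…6: 1, -2, 4, -8, 16, -32, 64.
First combine the last two factors: h(k) = Σ_j C(k,j)·g_2(j)·g_3(k−j) for k = 0…6: 1, 1, -2, -2, 16, -32, -32.
c_6 = Σ_k C(6,k)·g_1(k)·h(6−k) = 1·1·(-32) + 6·(-1)·(-32) + 15·1·16 + 20·(-1)·(-2) + 15·1·(-2) + 6·(-1)·1 + 1·1·1 = −32 + 192 + 240 + 40 − 30 − 6 + 1 = 405.

405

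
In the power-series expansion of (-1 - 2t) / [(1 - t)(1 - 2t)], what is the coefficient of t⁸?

Partial fractions give a closed form: a_n = (3)·1^n + (-4)·2^n.
At n = 8: a_8 = -1021.

-1021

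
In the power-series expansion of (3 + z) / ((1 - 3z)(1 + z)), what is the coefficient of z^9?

49207

Partial fractions give a closed form: a_n = (5/2)·3^n + (1/2)·(-1)^n.
At n = 9: a_9 = 49207.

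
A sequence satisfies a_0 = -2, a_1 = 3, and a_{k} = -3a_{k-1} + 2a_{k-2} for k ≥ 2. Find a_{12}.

-4165553

The ordinary generating function has denominator 1 + 3y - 2y^2.
Iterating the recurrence: a_0,…,a_{12} = -2, 3, -13, 45, -161, 573, -2041, 7269, -25889, 92205, -328393, 1169589, -4165553.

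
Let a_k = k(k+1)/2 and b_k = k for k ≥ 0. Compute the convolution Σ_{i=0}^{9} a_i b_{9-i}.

330

The convolution is the x^9 coefficient of A(x)B(x).
Σ = 0·9 + 1·8 + 3·7 + 6·6 + 10·5 + 15·4 + 21·3 + 28·2 + 36·1 + 45·0 = 330.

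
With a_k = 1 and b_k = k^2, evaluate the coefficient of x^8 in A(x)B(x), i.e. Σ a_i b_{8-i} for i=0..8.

204

Write out a_i and b_{8-i} for i = 0,…,8 and sum the products.
Σ = 1·64 + 1·49 + 1·36 + 1·25 + 1·16 + 1·9 + 1·4 + 1·1 + 1·0 = 204.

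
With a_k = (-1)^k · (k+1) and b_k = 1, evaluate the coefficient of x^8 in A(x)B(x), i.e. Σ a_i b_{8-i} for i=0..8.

Write out a_i and b_{8-i} for i = 0,…,8 and sum the products.
Σ = 1·1 − 2·1 + 3·1 − 4·1 + 5·1 − 6·1 + 7·1 − 8·1 + 9·1 = 5.

5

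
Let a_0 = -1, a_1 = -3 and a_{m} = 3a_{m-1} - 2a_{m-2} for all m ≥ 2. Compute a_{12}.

-8191

The ordinary generating function has denominator 1 - 3x + 2x^2.
Iterating the recurrence: a_0,…,a_{12} = -1, -3, -7, -15, -31, -63, -127, -255, -511, -1023, -2047, -4095, -8191.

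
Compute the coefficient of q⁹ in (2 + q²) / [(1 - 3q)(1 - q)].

The denominator gives the recurrence a_n = 4a_(n−1) − 3a_(n−2) for n ≥ 3; the numerator fixes a_0 = 2, a_1 = 8, a_2 = 27.
Iterating: 2, 8, 27, 84, 255, 768, 2307, 6924, 20775, 62328, so a_9 = 62328.

62328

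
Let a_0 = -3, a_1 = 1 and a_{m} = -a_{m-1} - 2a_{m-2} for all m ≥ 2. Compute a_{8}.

The ordinary generating function has denominator 1 + x + 2x^2.
Iterating the recurrence: a_0,…,a_{8} = -3, 1, 5, -7, -3, 17, -11, -23, 45.

45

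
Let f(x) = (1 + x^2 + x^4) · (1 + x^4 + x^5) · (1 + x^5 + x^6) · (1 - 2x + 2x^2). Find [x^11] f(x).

2

(1 + x^2 + x^4) has coefficients 1,0,1,0,1 for degrees 0…4.
(1 + x^4 + x^5) has coefficients 1,0,0,0,1,1,0,0,0,0,0,0 for degrees 0…11.
Multiplying by (1 + x^5 + x^6) gives running coefficients 1,0,0,0,1,2,1,0,0,1,2,1 for degrees 0…11.
Finally multiplying by (1 - 2x + 2x^2), the product of all factors after the first has coefficients 1,-2,2,0,1,0,-1,2,2,1,0,-1 for degrees 0…11.
[x^11] = 1·(-1) + 1·1 + 1·2 = 2.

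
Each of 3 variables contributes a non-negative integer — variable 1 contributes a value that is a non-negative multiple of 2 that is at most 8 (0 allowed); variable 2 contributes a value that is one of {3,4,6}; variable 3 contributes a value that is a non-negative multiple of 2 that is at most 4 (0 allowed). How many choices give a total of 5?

The generating function for the choices is (1 + q² + q⁴ + q⁶ + q⁸)·(q³ + q⁴ + q⁶)·(1 + q² + q⁴); the count is [q⁵].
(1 + q² + q⁴ + q⁶ + q⁸) has coefficients 1,0,1,0,1,0 for degrees 0…5.
(q³ + q⁴ + q⁶) has coefficients 0,0,0,1,1,0 for degrees 0…5.
Finally multiplying by (1 + q² + q⁴), the product of all factors after the first has coefficients 0,0,0,1,1,1 for degrees 0…5.
[q⁵] = 1·1 + 1·1 + 1·0 = 2.

2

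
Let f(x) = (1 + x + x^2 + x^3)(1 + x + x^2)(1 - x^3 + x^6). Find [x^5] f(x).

(1 + x + x^2 + x^3) has coefficients 1,1,1,1 for degrees 0…3.
(1 + x + x^2) has coefficients 1,1,1,0,0,0 for degrees 0…5.
Finally multiplying by (1 - x^3 + x^6), the product of all factors after the first has coefficients 1,1,1,-1,-1,-1 for degrees 0…5.
[x^5] = 1·(-1) + 1·(-1) + 1·(-1) + 1·1 = -2.

-2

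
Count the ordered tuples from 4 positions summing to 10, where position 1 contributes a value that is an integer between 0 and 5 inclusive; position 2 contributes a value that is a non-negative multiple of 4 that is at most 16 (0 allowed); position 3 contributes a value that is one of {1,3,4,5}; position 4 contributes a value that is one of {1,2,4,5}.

The generating function for the choices is (1 + q + q^2 + q^3 + q^4 + q^5)·(1 + q^4 + q^8 + q^12 + q^16)·(q + q^3 + q^4 + q^5)·(q + q^2 + q^4 + q^5); the count is [q^10].
(1 + q + q^2 + q^3 + q^4 + q^5) has coefficients 1,1,1,1,1,1 for degrees 0…5.
(1 + q^4 + q^8 + q^12 + q^16) has coefficients 1,0,0,0,1,0,0,0,1,0,0 for degrees 0…10.
Multiplying by (q + q^3 + q^4 + q^5) gives running coefficients 0,1,0,1,1,2,0,1,1,2,0 for degrees 0…10.
Finally multiplying by (q + q^2 + q^4 + q^5), the product of all factors after the first has coefficients 0,0,1,1,1,3,4,3,3,5,5 for degrees 0…10.
[q^10] = 1·5 + 1·5 + 1·3 + 1·3 + 1·4 + 1·3 = 23.

23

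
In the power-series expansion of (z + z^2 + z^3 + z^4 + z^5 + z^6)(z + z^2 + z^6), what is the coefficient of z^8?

2

(z + z^2 + z^3 + z^4 + z^5 + z^6) has coefficients 0,1,1,1,1,1,1 for degrees 0…6.
(z + z^2 + z^6) has coefficients 0,1,1,0,0,0,1,0,0 for degrees 0…8.
[z^8] = 1·0 + 1·1 + 1·0 + 1·0 + 1·0 + 1·1 = 2.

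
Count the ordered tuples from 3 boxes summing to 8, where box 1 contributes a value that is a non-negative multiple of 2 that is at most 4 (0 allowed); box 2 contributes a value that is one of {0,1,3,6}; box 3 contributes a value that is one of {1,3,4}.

4

The generating function for the choices is (1 + z^2 + z^4)·(1 + z + z^3 + z^6)·(z + z^3 + z^4); the count is [z^8].
(1 + z^2 + z^4) has coefficients 1,0,1,0,1 for degrees 0…4.
(1 + z + z^3 + z^6) has coefficients 1,1,0,1,0,0,1,0,0 for degrees 0…8.
Finally multiplying by (z + z^3 + z^4), the product of all factors after the first has coefficients 0,1,1,1,3,1,1,2,0 for degrees 0…8.
[z^8] = 1·0 + 1·1 + 1·3 = 4.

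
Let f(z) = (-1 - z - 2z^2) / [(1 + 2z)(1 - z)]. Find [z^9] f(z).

340

The denominator gives the recurrence a_n = −a_(n−1) + 2a_(n−2) for n ≥ 3; the numerator fixes a_0 = -1, a_1 = 0, a_2 = -4.
Iterating: -1, 0, -4, 4, -12, 20, -44, 84, -172, 340, so a_9 = 340.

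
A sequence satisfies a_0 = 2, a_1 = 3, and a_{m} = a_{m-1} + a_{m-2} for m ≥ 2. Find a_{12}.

The ordinary generating function has denominator 1 - q - q^2.
Iterating the recurrence: a_0,…,a_{12} = 2, 3, 5, 8, 13, 21, 34, 55, 89, 144, 233, 377, 610.

610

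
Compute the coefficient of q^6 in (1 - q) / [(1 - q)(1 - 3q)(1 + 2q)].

Partial fractions give a closed form: a_n = (3/5)·3^n + (2/5)·(-2)^n.
At n = 6: a_6 = 463.

463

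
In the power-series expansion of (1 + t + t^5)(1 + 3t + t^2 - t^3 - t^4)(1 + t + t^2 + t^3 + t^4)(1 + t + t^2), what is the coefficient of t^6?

(1 + t + t^5) has coefficients 1,1,0,0,0,1 for degrees 0…5.
(1 + 3t + t^2 - t^3 - t^4) has coefficients 1,3,1,-1,-1,0,0 for degrees 0…6.
Multiplying by (1 + t + t^2 + t^3 + t^4) gives running coefficients 1,4,5,4,3,2,-1 for degrees 0…6.
Finally multiplying by (1 + t + t^2), the product of all factors after the first has coefficients 1,5,10,13,12,9,4 for degrees 0…6.
[t^6] = 1·4 + 1·9 + 1·5 = 18.

18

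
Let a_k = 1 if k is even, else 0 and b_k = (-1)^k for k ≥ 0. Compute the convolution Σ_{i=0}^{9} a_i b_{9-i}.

-5

This is [x^9] in the product of the two ordinary generating functions.
Σ = 1·(-1) + 0·1 + 1·(-1) + 0·1 + 1·(-1) + 0·1 + 1·(-1) + 0·1 + 1·(-1) + 0·1 = -5.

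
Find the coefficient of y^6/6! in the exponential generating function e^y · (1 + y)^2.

43

The EGF product rule gives c_6 = Σ_{k_1+k_2=6} C(6; k_1,k_2) · ∏ g_i(k_i), where e^y gives (1)^k; (1+y)^2 gives the falling factorial (2)_k.
g_1(k) for k = 0…6: 1, 1, 1, 1, 1, 1, 1.
g_2(k) for k = 0…6: 1, 2, 2, 0, 0, 0, 0.
c_6 = Σ_k C(6,k)·g_1(k)·g_2(6−k) = 15·1·2 + 6·1·2 + 1·1·1 = 30 + 12 + 1 = 43.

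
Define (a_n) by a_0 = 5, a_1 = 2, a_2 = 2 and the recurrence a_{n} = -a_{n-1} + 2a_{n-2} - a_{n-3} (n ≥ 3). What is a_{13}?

The ordinary generating function has denominator 1 + x - 2x^2 + x^3.
Iterating the recurrence: a_0,…,a_{13} = 5, 2, 2, -3, 5, -13, 26, -57, 122, -262, 563, -1209, 2597, -5578.

-5578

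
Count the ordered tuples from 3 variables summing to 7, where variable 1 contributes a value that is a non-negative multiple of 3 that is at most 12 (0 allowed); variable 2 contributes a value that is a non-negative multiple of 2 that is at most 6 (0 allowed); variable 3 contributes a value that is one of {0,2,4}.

The generating function for the choices is (1 + y³ + y⁶ + y⁹ + y¹²)·(1 + y² + y⁴ + y⁶)·(1 + y² + y⁴); the count is [y⁷].
(1 + y³ + y⁶ + y⁹ + y¹²) has coefficients 1,0,0,1,0,0,1,0 for degrees 0…7.
(1 + y² + y⁴ + y⁶) has coefficients 1,0,1,0,1,0,1,0 for degrees 0…7.
Finally multiplying by (1 + y² + y⁴), the product of all factors after the first has coefficients 1,0,2,0,3,0,3,0 for degrees 0…7.
[y⁷] = 1·0 + 1·3 + 1·0 = 3.

3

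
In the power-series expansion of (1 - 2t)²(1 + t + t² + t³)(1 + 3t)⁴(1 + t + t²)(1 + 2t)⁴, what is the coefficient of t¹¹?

(1 - 2t)² has coefficients 1,-4,4 for degrees 0…2.
(1 + t + t² + t³) has coefficients 1,1,1,1,0,0,0,0,0,0,0,0 for degrees 0…11.
Multiplying by (1 + 3t)⁴ gives running coefficients 1,13,67,175,255,243,189,81,0,0,0,0 for degrees 0…11.
Multiplying by (1 + t + t²) gives running coefficients 1,14,81,255,497,673,687,513,270,81,0,0 for degrees 0…11.
Finally multiplying by (1 + 2t)⁴, the product of all factors after the first has coefficients 1,22,217,1271,4945,13585,27455,42145,50350,47305,34536,18792 for degrees 0…11.
[t¹¹] = 1·18792 − 4·34536 + 4·47305 = 69868.

69868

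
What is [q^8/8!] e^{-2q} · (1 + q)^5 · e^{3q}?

19081

The EGF product rule gives c_8 = Σ_{k_1+k_2+k_3=8} C(8; k_1,k_2,k_3) · ∏ g_i(k_i), where e^{-2q} gives (-2)^k; (1+q)^5 gives the falling factorial (5)_k; e^{3q} gives (3)^k.
g_1(k) for k = 0…8: 1, -2, 4, -8, 16, -32, 64, -128, 256.
g_2(k) for k = 0…8: 1, 5, 20, 60, 120, 120, 0, 0, 0.
g_3(k) for k = 0…8: 1, 3, 9, 27, 81, 243, 729, 2187, 6561.
First combine the last two factors: h(k) = Σ_j C(k,j)·g_2(j)·g_3(k−j) for k = 0…8: 1, 8, 59, 402, 2541, 14988, 83079, 435942, 2180601.
c_8 = Σ_k C(8,k)·g_1(k)·h(8−k) = 1·1·2180601 + 8·(-2)·435942 + 28·4·83079 + 56·(-8)·14988 + 70·16·2541 + 56·(-32)·402 + 28·64·59 + 8·(-128)·8 + 1·256·1 = 2180601 − 6975072 + 9304848 − 6714624 + 2845920 − 720384 + 105728 − 8192 + 256 = 19081.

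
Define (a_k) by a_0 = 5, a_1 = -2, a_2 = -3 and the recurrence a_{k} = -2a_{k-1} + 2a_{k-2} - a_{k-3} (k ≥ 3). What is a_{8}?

165

The ordinary generating function has denominator 1 + 2z - 2z^2 + z^3.
Iterating the recurrence: a_0,…,a_{8} = 5, -2, -3, -3, 2, -7, 21, -58, 165.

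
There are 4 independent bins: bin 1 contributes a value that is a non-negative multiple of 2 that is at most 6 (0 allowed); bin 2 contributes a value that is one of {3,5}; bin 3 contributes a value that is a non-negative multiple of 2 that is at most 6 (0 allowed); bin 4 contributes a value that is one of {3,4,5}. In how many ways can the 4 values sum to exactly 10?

8

The generating function for the choices is (1 + x^2 + x^4 + x^6)·(x^3 + x^5)·(1 + x^2 + x^4 + x^6)·(x^3 + x^4 + x^5); the count is [x^10].
(1 + x^2 + x^4 + x^6) has coefficients 1,0,1,0,1,0,1 for degrees 0…6.
(x^3 + x^5) has coefficients 0,0,0,1,0,1,0,0,0,0,0 for degrees 0…10.
Multiplying by (1 + x^2 + x^4 + x^6) gives running coefficients 0,0,0,1,0,2,0,2,0,2,0 for degrees 0…10.
Finally multiplying by (x^3 + x^4 + x^5), the product of all factors after the first has coefficients 0,0,0,0,0,0,1,1,3,2,4 for degrees 0…10.
[x^10] = 1·4 + 1·3 + 1·1 + 1·0 = 8.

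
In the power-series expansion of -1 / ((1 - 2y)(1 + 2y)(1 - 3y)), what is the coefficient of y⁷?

-3783

Partial fractions give a closed form: a_n = (1)·2^n + (-1/5)·(-2)^n + (-9/5)·3^n.
At n = 7: a_7 = -3783.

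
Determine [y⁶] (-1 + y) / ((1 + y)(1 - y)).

-1

The denominator gives the recurrence a_n = a_(n−2) for n ≥ 3; the numerator fixes a_0 = -1, a_1 = 1, a_2 = -1.
Iterating: -1, 1, -1, 1, -1, 1, -1, so a_6 = -1.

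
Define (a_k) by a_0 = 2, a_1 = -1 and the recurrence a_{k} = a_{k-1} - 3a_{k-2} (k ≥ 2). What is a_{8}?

The ordinary generating function has denominator 1 - x + 3x^2.
Iterating the recurrence: a_0,…,a_{8} = 2, -1, -7, -4, 17, 29, -22, -109, -43.

-43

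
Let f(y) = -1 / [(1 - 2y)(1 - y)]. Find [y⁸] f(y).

Partial fractions give a closed form: a_n = (-2)·2^n + (1)·1^n.
At n = 8: a_8 = -511.

-511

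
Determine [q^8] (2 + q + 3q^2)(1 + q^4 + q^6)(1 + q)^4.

43

(2 + q + 3q^2) has coefficients 2,1,3 for degrees 0…2.
(1 + q^4 + q^6) has coefficients 1,0,0,0,1,0,1,0,0 for degrees 0…8.
Finally multiplying by (1 + q)^4, the product of all factors after the first has coefficients 1,4,6,4,2,4,7,8,7 for degrees 0…8.
[q^8] = 2·7 + 1·8 + 3·7 = 43.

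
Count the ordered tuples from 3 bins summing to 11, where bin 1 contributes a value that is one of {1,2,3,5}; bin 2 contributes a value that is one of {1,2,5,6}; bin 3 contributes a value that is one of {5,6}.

The generating function for the choices is (t + t^2 + t^3 + t^5)·(t + t^2 + t^5 + t^6)·(t^5 + t^6); the count is [t^11].
(t + t^2 + t^3 + t^5) has coefficients 0,1,1,1,0,1 for degrees 0…5.
(t + t^2 + t^5 + t^6) has coefficients 0,1,1,0,0,1,1,0,0,0,0,0 for degrees 0…11.
Finally multiplying by (t^5 + t^6), the product of all factors after the first has coefficients 0,0,0,0,0,0,1,2,1,0,1,2 for degrees 0…11.
[t^11] = 1·1 + 1·0 + 1·1 + 1·1 = 3.

3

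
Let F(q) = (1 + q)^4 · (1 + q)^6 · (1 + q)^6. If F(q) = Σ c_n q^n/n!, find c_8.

518918400

The EGF product rule gives c_8 = Σ_{k_1+k_2+k_3=8} C(8; k_1,k_2,k_3) · ∏ g_i(k_i), where (1+q)^4 gives the falling factorial (4)_k; (1+q)^6 gives the falling factorial (6)_k; (1+q)^6 gives the falling factorial (6)_k.
g_1(k) for k = 0…8: 1, 4, 12, 24, 24, 0, 0, 0, 0.
g_2(k) for k = 0…8: 1, 6, 30, 120, 360, 720, 720, 0, 0.
g_3(k) for k = 0…8: 1, 6, 30, 120, 360, 720, 720, 0, 0.
First combine the last two factors: h(k) = Σ_j C(k,j)·g_2(j)·g_3(k−j) for k = 0…8: 1, 12, 132, 1320, 11880, 95040, 665280, 3991680, 19958400.
c_8 = Σ_k C(8,k)·g_1(k)·h(8−k) = 1·1·19958400 + 8·4·3991680 + 28·12·665280 + 56·24·95040 + 70·24·11880 = 19958400 + 127733760 + 223534080 + 127733760 + 19958400 = 518918400.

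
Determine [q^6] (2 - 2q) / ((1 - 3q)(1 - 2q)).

Partial fractions give a closed form: a_n = (4)·3^n + (-2)·2^n.
At n = 6: a_6 = 2788.

2788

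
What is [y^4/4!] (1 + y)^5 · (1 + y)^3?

1680

The EGF product rule gives c_4 = Σ_{k_1+k_2=4} C(4; k_1,k_2) · ∏ g_i(k_i), where (1+y)^5 gives the falling factorial (5)_k; (1+y)^3 gives the falling factorial (3)_k.
g_1(k) for k = 0…4: 1, 5, 20, 60, 120.
g_2(k) for k = 0…4: 1, 3, 6, 6, 0.
c_4 = Σ_k C(4,k)·g_1(k)·g_2(4−k) = 4·5·6 + 6·20·6 + 4·60·3 + 1·120·1 = 120 + 720 + 720 + 120 = 1680.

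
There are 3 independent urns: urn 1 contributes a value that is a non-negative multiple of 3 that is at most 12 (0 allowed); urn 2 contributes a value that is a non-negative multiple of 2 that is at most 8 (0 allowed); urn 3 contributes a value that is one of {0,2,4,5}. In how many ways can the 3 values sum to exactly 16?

The generating function for the choices is (1 + x³ + x⁶ + x⁹ + x¹²)·(1 + x² + x⁴ + x⁶ + x⁸)·(1 + x² + x⁴ + x⁵); the count is [x¹⁶].
(1 + x³ + x⁶ + x⁹ + x¹²) has coefficients 1,0,0,1,0,0,1,0,0,1,0,0,1 for degrees 0…12.
(1 + x² + x⁴ + x⁶ + x⁸) has coefficients 1,0,1,0,1,0,1,0,1,0,0,0,0,0,0,0,0 for degrees 0…16.
Finally multiplying by (1 + x² + x⁴ + x⁵), the product of all factors after the first has coefficients 1,0,2,0,3,1,3,1,3,1,2,1,1,1,0,0,0 for degrees 0…16.
[x¹⁶] = 1·0 + 1·1 + 1·2 + 1·1 + 1·3 = 7.

7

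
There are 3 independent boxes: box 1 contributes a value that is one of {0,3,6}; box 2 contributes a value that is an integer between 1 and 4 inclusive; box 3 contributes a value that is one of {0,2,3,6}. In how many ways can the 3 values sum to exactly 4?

The generating function for the choices is (1 + q^3 + q^6)·(q + q^2 + q^3 + q^4)·(1 + q^2 + q^3 + q^6); the count is [q^4].
(1 + q^3 + q^6) has coefficients 1,0,0,1,0 for degrees 0…4.
(q + q^2 + q^3 + q^4) has coefficients 0,1,1,1,1 for degrees 0…4.
Finally multiplying by (1 + q^2 + q^3 + q^6), the product of all factors after the first has coefficients 0,1,1,2,3 for degrees 0…4.
[q^4] = 1·3 + 1·1 = 4.

4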